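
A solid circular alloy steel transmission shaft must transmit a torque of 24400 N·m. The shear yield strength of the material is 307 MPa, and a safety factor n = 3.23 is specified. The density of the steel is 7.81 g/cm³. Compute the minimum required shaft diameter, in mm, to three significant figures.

d = 109 mm

Allowable shear stress τ_allow = 307/3.23 = 95.05 MPa.
For a solid shaft τ = 16T/(πd³), so d³ = 16T/(π τ_allow) = 16×2.4400×10^7/(π×95.05) = 1.307×10^6 mm³.
d = (1.307×10^6)^(1/3) = 109.3 mm.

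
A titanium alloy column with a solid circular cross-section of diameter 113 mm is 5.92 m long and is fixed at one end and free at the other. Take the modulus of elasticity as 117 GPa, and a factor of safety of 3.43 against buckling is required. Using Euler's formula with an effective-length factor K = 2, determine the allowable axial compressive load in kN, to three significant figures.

I = πd⁴/64 = π×113⁴/64 = 8.004×10^6 mm⁴.
Effective length L_e = KL = 2×5.92 m = 11840 mm.
Euler critical load P_cr = π²EI/L_e² = π²×117000×8.004×10^6/11840² = 65930 N.
P_allow = P_cr/n = 65930/3.43 = 19220 N.

P_allow = 19.2 kN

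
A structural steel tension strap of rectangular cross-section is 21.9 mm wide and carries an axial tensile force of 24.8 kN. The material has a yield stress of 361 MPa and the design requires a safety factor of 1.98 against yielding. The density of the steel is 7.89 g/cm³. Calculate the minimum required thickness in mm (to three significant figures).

t = 6.21 mm

σ_allow = 361/1.98 = 182.3 MPa.
Required area A = F/σ_allow = 24800/182.3 = 136.0 mm².
t = A/w = 136.0/21.9 = 6.211 mm.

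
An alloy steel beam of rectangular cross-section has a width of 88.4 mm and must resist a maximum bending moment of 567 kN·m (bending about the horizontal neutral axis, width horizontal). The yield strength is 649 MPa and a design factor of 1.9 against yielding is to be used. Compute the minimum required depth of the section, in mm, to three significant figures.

σ_allow = 649/1.9 = 341.6 MPa.
For a rectangular section σ = 6M/(bh²), so h² = 6M/(b σ_allow) = 6×5.6700×10^8/(88.4×341.6) = 112700 mm².
h = 335.7 mm.

h = 336 mm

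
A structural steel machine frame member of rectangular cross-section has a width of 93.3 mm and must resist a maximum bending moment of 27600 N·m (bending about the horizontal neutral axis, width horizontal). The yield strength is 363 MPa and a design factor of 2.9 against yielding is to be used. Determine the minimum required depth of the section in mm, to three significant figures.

h = 119 mm

σ_allow = 363/2.9 = 125.2 MPa.
For a rectangular section σ = 6M/(bh²), so h² = 6M/(b σ_allow) = 6×2.7600×10^7/(93.3×125.2) = 14180 mm².
h = 119.1 mm.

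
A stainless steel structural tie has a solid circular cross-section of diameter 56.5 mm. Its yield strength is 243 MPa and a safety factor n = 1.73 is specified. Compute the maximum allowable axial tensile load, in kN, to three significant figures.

σ_allow = 243/1.73 = 140.5 MPa.
A = πd²/4 = π×56.5²/4 = 2507 mm².
F_allow = σ_allow × A = 140.5×2507 = 352200 N.

F_allow = 352 kN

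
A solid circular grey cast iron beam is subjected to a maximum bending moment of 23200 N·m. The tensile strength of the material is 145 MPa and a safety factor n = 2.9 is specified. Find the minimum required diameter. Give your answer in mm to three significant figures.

σ_allow = 145/2.9 = 50.00 MPa.
For a solid circular section σ = 32M/(πd³), so d³ = 32M/(π σ_allow) = 32×2.3200×10^7/(π×50.00) = 4.726×10^6 mm³.
d = 167.8 mm.

d = 168 mm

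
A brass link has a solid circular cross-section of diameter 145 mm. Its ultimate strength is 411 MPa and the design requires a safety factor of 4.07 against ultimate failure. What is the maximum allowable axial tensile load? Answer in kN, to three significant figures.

σ_allow = 411/4.07 = 101.0 MPa.
A = πd²/4 = π×145²/4 = 16510 mm².
F_allow = σ_allow × A = 101.0×16510 = 1.668×10^6 N.

F_allow = 1670 kN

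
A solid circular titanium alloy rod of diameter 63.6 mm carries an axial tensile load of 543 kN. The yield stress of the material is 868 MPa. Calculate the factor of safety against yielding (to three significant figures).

A = πd²/4 = 3177 mm².
σ = F/A = 543000/3177 = 170.9 MPa.
n = 868/170.9 = 5.078.

n = 5.08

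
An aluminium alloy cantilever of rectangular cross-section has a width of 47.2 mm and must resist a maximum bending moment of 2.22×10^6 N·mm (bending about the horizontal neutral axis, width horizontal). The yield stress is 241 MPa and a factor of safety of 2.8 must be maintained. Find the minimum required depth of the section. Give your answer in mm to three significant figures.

h = 57.3 mm

σ_allow = 241/2.8 = 86.07 MPa.
For a rectangular section σ = 6M/(bh²), so h² = 6M/(b σ_allow) = 6×2220000/(47.2×86.07) = 3279 mm².
h = 57.26 mm.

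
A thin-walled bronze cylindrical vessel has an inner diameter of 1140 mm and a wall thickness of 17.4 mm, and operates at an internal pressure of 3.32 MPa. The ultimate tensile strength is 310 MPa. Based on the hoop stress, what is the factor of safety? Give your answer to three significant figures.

n = 2.85

σ_h = pD/(2t) = 3.32×1140/(2×17.4) = 108.8 MPa.
n = 310/108.8 = 2.850.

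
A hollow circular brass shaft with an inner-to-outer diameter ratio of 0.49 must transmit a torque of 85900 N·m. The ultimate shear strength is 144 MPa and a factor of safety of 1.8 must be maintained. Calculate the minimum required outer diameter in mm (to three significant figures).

τ_allow = 144/1.8 = 80.00 MPa.
For a hollow shaft τ = 16T/[πd_o³(1−k⁴)] with k = 0.49, so 1−k⁴ = 0.9424.
d_o³ = 16T/[π τ_allow (1−k⁴)] = 16×8.5900×10^7/(π×80.00×0.9424) = 5.803×10^6 mm³.
d_o = 179.7 mm.

d_o = 180 mm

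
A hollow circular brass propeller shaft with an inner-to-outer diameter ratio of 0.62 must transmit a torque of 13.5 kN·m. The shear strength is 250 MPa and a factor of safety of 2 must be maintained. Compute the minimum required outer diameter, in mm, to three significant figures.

d_o = 86.4 mm

τ_allow = 250/2 = 125.0 MPa.
For a hollow shaft τ = 16T/[πd_o³(1−k⁴)] with k = 0.62, so 1−k⁴ = 0.8522.
d_o³ = 16T/[π τ_allow (1−k⁴)] = 16×1.3500×10^7/(π×125.0×0.8522) = 645400 mm³.
d_o = 86.42 mm.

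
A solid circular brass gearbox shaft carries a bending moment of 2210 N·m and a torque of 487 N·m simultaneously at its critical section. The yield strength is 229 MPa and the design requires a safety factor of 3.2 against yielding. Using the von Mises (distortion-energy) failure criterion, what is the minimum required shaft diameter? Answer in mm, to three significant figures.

d = 68.4 mm

σ_allow = σ_y/n = 229/3.2 = 71.56 MPa.
For a solid shaft σ_b = 32M/(πd³) and τ = 16T/(πd³), so the von Mises stress is σ' = (16/πd³)·√(4M²+3T²).
√(4M²+3T²) = √(4×(2.210×10^6)² + 3×(487000)²) = 4.500×10^6 N·mm.
d³ = 16×4.500×10^6/(π×71.56) = 320200 mm³.
d = 68.42 mm.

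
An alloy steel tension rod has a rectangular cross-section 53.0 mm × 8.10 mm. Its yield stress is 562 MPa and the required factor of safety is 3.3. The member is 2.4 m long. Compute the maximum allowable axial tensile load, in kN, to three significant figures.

σ_allow = 562/3.3 = 170.3 MPa.
A = 53.0×8.10 = 429.3 mm².
F_allow = σ_allow × A = 170.3×429.3 = 73110 N.

F_allow = 73.1 kN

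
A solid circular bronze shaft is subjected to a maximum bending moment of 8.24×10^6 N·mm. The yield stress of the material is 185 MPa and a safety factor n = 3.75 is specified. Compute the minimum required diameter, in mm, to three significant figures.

d = 119 mm

σ_allow = 185/3.75 = 49.33 MPa.
For a solid circular section σ = 32M/(πd³), so d³ = 32M/(π σ_allow) = 32×8240000/(π×49.33) = 1.701×10^6 mm³.
d = 119.4 mm.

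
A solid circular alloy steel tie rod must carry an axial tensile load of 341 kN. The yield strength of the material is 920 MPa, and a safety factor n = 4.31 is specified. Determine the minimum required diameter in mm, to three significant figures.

Allowable stress σ_allow = 920/4.31 = 213.5 MPa.
Required area A = F/σ_allow = 341000/213.5 = 1598 mm².
A = πd²/4 → d = √(4A/π) = 45.10 mm.

d = 45.1 mm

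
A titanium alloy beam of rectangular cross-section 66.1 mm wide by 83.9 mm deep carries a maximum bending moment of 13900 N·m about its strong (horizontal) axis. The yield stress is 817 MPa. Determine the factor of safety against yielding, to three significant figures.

n = 4.56

Section modulus S = bh²/6 = 66.1×83.9²/6 = 77550 mm³.
σ = M/S = 1.3900×10^7/77550 = 179.2 MPa.
n = 817/179.2 = 4.558.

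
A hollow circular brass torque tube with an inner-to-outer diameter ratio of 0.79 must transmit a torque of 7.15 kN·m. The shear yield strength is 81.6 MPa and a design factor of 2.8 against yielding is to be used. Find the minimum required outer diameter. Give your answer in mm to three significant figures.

τ_allow = 81.6/2.8 = 29.14 MPa.
For a hollow shaft τ = 16T/[πd_o³(1−k⁴)] with k = 0.79, so 1−k⁴ = 0.6105.
d_o³ = 16T/[π τ_allow (1−k⁴)] = 16×7150000/(π×29.14×0.6105) = 2.047×10^6 mm³.
d_o = 127.0 mm.

d_o = 127 mm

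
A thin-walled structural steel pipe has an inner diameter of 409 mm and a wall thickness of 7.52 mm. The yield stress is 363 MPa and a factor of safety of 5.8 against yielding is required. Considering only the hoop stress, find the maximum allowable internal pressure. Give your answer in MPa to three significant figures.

p_allow = 2.30 MPa

σ_allow = 363/5.8 = 62.59 MPa.
σ_h = pD/(2t) → p_allow = 2σ_allow t/D = 2×62.59×7.52/409 = 2.301 MPa.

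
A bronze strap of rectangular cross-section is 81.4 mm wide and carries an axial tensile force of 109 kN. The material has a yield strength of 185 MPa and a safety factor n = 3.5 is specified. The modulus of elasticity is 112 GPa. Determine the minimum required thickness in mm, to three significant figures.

t = 25.3 mm

σ_allow = 185/3.5 = 52.86 MPa.
Required area A = F/σ_allow = 109000/52.86 = 2062 mm².
t = A/w = 2062/81.4 = 25.33 mm.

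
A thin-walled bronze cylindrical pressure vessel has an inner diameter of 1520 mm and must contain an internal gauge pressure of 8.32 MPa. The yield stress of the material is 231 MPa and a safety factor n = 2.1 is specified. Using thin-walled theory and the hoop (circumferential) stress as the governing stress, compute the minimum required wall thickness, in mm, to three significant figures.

t = 57.5 mm

σ_allow = 231/2.1 = 110.0 MPa.
Hoop stress σ_h = pD/(2t), so t = pD/(2σ_allow) = 8.32×1520/(2×110.0) = 57.48 mm.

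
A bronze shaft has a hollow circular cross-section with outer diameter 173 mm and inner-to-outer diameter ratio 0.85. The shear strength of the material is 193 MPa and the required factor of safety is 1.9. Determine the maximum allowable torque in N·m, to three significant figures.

τ_allow = 193/1.9 = 101.6 MPa.
For a hollow shaft T_allow = τ_allow·πd_o³(1−k⁴)/16 with 1−k⁴ = 0.4780, so πd_o³(1−k⁴)/16 = 485900 mm³.
T_allow = 101.6×485900 = 4.936×10^7 N·mm = 49360 N·m.

T_allow = 49400 N·m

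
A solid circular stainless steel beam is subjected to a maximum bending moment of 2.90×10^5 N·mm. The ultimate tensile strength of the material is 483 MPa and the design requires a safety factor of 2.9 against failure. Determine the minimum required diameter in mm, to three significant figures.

d = 26.1 mm

σ_allow = 483/2.9 = 166.6 MPa.
For a solid circular section σ = 32M/(πd³), so d³ = 32M/(π σ_allow) = 32×290000/(π×166.6) = 17740 mm³.
d = 26.08 mm.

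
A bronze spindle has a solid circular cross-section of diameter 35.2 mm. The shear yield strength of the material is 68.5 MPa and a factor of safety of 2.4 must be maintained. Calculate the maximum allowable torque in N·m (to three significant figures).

τ_allow = 68.5/2.4 = 28.54 MPa.
For a solid shaft T_allow = τ_allow·πd³/16; πd³/16 = π×35.2³/16 = 8564 mm³.
T_allow = 28.54×8564 = 244400 N·mm = 244.4 N·m.

T_allow = 244 N·m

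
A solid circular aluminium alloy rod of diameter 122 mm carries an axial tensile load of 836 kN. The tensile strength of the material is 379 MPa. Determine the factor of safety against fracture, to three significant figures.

n = 5.30

A = πd²/4 = 11690 mm².
σ = F/A = 836000/11690 = 71.51 MPa.
n = 379/71.51 = 5.300.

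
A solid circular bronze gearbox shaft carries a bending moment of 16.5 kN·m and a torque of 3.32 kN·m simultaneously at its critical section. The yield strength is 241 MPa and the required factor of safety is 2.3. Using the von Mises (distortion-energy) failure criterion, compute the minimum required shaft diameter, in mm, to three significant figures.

d = 118 mm

σ_allow = σ_y/n = 241/2.3 = 104.8 MPa.
For a solid shaft σ_b = 32M/(πd³) and τ = 16T/(πd³), so the von Mises stress is σ' = (16/πd³)·√(4M²+3T²).
√(4M²+3T²) = √(4×(1.650×10^7)² + 3×(3.320×10^6)²) = 3.350×10^7 N·mm.
d³ = 16×3.350×10^7/(π×104.8) = 1.628×10^6 mm³.
d = 117.6 mm.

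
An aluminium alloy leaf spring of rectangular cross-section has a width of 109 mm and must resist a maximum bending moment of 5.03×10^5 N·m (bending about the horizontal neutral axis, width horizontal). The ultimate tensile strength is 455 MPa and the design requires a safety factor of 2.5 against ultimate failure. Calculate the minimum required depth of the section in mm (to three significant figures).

σ_allow = 455/2.5 = 182.0 MPa.
For a rectangular section σ = 6M/(bh²), so h² = 6M/(b σ_allow) = 6×5.0300×10^8/(109×182.0) = 152100 mm².
h = 390.0 mm.

h = 390 mm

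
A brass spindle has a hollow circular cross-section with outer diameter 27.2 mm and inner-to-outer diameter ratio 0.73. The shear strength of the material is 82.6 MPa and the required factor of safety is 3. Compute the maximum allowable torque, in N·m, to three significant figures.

T_allow = 77.9 N·m

τ_allow = 82.6/3 = 27.53 MPa.
For a hollow shaft T_allow = τ_allow·πd_o³(1−k⁴)/16 with 1−k⁴ = 0.7160, so πd_o³(1−k⁴)/16 = 2829 mm³.
T_allow = 27.53×2829 = 77900 N·mm = 77.90 N·m.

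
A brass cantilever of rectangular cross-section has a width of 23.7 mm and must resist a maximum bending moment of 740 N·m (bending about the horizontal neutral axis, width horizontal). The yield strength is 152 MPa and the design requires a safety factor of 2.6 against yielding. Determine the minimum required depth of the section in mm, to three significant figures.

σ_allow = 152/2.6 = 58.46 MPa.
For a rectangular section σ = 6M/(bh²), so h² = 6M/(b σ_allow) = 6×740000/(23.7×58.46) = 3205 mm².
h = 56.61 mm.

h = 56.6 mm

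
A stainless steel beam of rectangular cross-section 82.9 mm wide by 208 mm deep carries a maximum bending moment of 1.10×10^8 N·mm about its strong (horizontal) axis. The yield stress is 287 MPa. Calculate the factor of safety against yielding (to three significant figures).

n = 1.56

Section modulus S = bh²/6 = 82.9×208²/6 = 597800 mm³.
σ = M/S = 1.1000×10^8/597800 = 184.0 MPa.
n = 287/184.0 = 1.560.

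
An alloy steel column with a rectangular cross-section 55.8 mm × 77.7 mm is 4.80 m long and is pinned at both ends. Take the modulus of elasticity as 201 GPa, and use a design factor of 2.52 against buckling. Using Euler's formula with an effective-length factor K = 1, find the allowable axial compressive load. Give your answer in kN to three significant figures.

Buckling occurs about the weak axis: I_min = h·b³/12 = 77.7×55.8³/12 = 1.125×10^6 mm⁴ (b = 55.8 mm is the smaller dimension).
Effective length L_e = KL = 1×4.80 m = 4800 mm.
Euler critical load P_cr = π²EI/L_e² = π²×201000×1.125×10^6/4800² = 96860 N.
P_allow = P_cr/n = 96860/2.52 = 38440 N.

P_allow = 38.4 kN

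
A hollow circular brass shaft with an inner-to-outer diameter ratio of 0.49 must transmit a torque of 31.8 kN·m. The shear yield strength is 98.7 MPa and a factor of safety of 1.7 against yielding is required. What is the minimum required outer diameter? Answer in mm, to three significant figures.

τ_allow = 98.7/1.7 = 58.06 MPa.
For a hollow shaft τ = 16T/[πd_o³(1−k⁴)] with k = 0.49, so 1−k⁴ = 0.9424.
d_o³ = 16T/[π τ_allow (1−k⁴)] = 16×3.1800×10^7/(π×58.06×0.9424) = 2.960×10^6 mm³.
d_o = 143.6 mm.

d_o = 144 mm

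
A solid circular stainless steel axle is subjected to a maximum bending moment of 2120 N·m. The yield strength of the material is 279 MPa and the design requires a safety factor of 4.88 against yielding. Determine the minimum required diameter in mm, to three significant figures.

σ_allow = 279/4.88 = 57.17 MPa.
For a solid circular section σ = 32M/(πd³), so d³ = 32M/(π σ_allow) = 32×2120000/(π×57.17) = 377700 mm³.
d = 72.29 mm.

d = 72.3 mm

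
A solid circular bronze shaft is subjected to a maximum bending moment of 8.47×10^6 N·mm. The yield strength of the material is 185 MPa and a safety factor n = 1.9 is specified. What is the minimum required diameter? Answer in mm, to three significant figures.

d = 96.0 mm

σ_allow = 185/1.9 = 97.37 MPa.
For a solid circular section σ = 32M/(πd³), so d³ = 32M/(π σ_allow) = 32×8470000/(π×97.37) = 886100 mm³.
d = 96.05 mm.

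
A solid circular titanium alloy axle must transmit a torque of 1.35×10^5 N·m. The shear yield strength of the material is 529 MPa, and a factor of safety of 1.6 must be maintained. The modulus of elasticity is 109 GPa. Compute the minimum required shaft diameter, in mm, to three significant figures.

d = 128 mm

Allowable shear stress τ_allow = 529/1.6 = 330.6 MPa.
For a solid shaft τ = 16T/(πd³), so d³ = 16T/(π τ_allow) = 16×1.3500×10^8/(π×330.6) = 2.080×10^6 mm³.
d = (2.080×10^6)^(1/3) = 127.6 mm.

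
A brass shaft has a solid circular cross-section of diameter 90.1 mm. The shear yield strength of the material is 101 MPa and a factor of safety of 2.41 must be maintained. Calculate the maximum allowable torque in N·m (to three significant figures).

T_allow = 6020 N·m

τ_allow = 101/2.41 = 41.91 MPa.
For a solid shaft T_allow = τ_allow·πd³/16; πd³/16 = π×90.1³/16 = 143600 mm³.
T_allow = 41.91×143600 = 6.019×10^6 N·mm = 6019 N·m.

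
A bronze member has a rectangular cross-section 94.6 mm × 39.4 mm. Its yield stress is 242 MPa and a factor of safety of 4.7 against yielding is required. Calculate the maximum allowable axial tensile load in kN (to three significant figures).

σ_allow = 242/4.7 = 51.49 MPa.
A = 94.6×39.4 = 3727 mm².
F_allow = σ_allow × A = 51.49×3727 = 191900 N.

F_allow = 192 kN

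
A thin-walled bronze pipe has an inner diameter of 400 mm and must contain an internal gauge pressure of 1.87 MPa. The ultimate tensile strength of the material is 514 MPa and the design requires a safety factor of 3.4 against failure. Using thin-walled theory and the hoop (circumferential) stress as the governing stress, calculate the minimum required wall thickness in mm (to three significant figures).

t = 2.47 mm

σ_allow = 514/3.4 = 151.2 MPa.
Hoop stress σ_h = pD/(2t), so t = pD/(2σ_allow) = 1.87×400/(2×151.2) = 2.474 mm.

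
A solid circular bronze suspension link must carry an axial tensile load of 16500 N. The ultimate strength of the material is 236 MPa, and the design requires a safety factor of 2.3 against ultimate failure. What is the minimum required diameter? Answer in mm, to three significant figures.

Allowable stress σ_allow = 236/2.3 = 102.6 MPa.
Required area A = F/σ_allow = 16500/102.6 = 160.8 mm².
A = πd²/4 → d = √(4A/π) = 14.31 mm.

d = 14.3 mm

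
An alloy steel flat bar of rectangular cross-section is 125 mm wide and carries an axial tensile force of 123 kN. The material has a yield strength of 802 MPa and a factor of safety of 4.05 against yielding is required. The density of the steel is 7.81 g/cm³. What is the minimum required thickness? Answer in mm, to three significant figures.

t = 4.97 mm

σ_allow = 802/4.05 = 198.0 MPa.
Required area A = F/σ_allow = 123000/198.0 = 621.1 mm².
t = A/w = 621.1/125 = 4.969 mm.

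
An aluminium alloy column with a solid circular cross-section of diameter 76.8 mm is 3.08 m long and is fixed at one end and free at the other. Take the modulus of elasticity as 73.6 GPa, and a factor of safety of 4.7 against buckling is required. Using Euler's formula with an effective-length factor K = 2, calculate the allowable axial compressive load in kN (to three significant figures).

I = πd⁴/64 = π×76.8⁴/64 = 1.708×10^6 mm⁴.
Effective length L_e = KL = 2×3.08 m = 6160 mm.
Euler critical load P_cr = π²EI/L_e² = π²×73600×1.708×10^6/6160² = 32690 N.
P_allow = P_cr/n = 32690/4.7 = 6956 N.

P_allow = 6.96 kN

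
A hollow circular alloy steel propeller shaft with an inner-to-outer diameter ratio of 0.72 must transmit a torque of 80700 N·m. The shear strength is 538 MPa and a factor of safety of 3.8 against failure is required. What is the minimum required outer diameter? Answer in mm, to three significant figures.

d_o = 158 mm

τ_allow = 538/3.8 = 141.6 MPa.
For a hollow shaft τ = 16T/[πd_o³(1−k⁴)] with k = 0.72, so 1−k⁴ = 0.7313.
d_o³ = 16T/[π τ_allow (1−k⁴)] = 16×8.0700×10^7/(π×141.6×0.7313) = 3.970×10^6 mm³.
d_o = 158.3 mm.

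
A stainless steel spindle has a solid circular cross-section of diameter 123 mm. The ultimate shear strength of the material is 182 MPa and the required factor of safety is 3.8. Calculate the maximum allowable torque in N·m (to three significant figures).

τ_allow = 182/3.8 = 47.89 MPa.
For a solid shaft T_allow = τ_allow·πd³/16; πd³/16 = π×123³/16 = 365400 mm³.
T_allow = 47.89×365400 = 1.750×10^7 N·mm = 17500 N·m.

T_allow = 17500 N·m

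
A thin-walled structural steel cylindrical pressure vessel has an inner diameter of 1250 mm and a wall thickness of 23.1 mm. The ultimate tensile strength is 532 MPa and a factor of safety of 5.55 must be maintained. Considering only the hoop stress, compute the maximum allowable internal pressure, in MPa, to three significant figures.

σ_allow = 532/5.55 = 95.86 MPa.
σ_h = pD/(2t) → p_allow = 2σ_allow t/D = 2×95.86×23.1/1250 = 3.543 MPa.

p_allow = 3.54 MPa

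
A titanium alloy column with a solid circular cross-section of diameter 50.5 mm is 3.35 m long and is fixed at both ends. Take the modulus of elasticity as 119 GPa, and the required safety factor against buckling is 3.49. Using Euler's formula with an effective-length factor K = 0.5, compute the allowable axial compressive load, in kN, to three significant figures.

P_allow = 38.3 kN

I = πd⁴/64 = π×50.5⁴/64 = 319300 mm⁴.
Effective length L_e = KL = 0.5×3.35 m = 1675 mm.
Euler critical load P_cr = π²EI/L_e² = π²×119000×319300/1675² = 133600 N.
P_allow = P_cr/n = 133600/3.49 = 38290 N.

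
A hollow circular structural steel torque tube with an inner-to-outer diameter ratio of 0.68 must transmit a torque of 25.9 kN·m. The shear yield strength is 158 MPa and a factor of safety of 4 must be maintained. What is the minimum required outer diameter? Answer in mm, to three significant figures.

τ_allow = 158/4 = 39.50 MPa.
For a hollow shaft τ = 16T/[πd_o³(1−k⁴)] with k = 0.68, so 1−k⁴ = 0.7862.
d_o³ = 16T/[π τ_allow (1−k⁴)] = 16×2.5900×10^7/(π×39.50×0.7862) = 4.248×10^6 mm³.
d_o = 162.0 mm.

d_o = 162 mm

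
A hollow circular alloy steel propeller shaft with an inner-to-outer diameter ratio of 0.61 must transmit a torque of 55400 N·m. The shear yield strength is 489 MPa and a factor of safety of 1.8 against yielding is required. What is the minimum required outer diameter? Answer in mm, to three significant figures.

d_o = 106 mm

τ_allow = 489/1.8 = 271.7 MPa.
For a hollow shaft τ = 16T/[πd_o³(1−k⁴)] with k = 0.61, so 1−k⁴ = 0.8615.
d_o³ = 16T/[π τ_allow (1−k⁴)] = 16×5.5400×10^7/(π×271.7×0.8615) = 1.206×10^6 mm³.
d_o = 106.4 mm.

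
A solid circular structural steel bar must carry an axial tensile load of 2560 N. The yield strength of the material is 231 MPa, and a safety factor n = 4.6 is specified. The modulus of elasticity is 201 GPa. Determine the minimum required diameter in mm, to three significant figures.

Allowable stress σ_allow = 231/4.6 = 50.22 MPa.
Required area A = F/σ_allow = 2560.0/50.22 = 50.98 mm².
A = πd²/4 → d = √(4A/π) = 8.057 mm.

d = 8.06 mm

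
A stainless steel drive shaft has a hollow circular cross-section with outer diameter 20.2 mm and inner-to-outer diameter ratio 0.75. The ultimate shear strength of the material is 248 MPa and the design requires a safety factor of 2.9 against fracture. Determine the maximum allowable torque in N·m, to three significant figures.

τ_allow = 248/2.9 = 85.52 MPa.
For a hollow shaft T_allow = τ_allow·πd_o³(1−k⁴)/16 with 1−k⁴ = 0.6836, so πd_o³(1−k⁴)/16 = 1106 mm³.
T_allow = 85.52×1106 = 94610 N·mm = 94.61 N·m.

T_allow = 94.6 N·m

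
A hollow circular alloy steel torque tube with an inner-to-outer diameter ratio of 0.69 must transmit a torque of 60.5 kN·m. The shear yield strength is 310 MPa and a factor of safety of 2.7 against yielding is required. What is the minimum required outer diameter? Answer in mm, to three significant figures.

d_o = 151 mm

τ_allow = 310/2.7 = 114.8 MPa.
For a hollow shaft τ = 16T/[πd_o³(1−k⁴)] with k = 0.69, so 1−k⁴ = 0.7733.
d_o³ = 16T/[π τ_allow (1−k⁴)] = 16×6.0500×10^7/(π×114.8×0.7733) = 3.470×10^6 mm³.
d_o = 151.4 mm.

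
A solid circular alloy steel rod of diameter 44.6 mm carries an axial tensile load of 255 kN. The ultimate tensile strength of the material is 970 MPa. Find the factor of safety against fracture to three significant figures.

A = πd²/4 = 1562 mm².
σ = F/A = 255000/1562 = 163.2 MPa.
n = 970/163.2 = 5.943.

n = 5.94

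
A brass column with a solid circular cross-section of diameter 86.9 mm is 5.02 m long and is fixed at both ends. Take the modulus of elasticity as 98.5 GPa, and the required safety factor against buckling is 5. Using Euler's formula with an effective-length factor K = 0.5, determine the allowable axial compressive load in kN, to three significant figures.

I = πd⁴/64 = π×86.9⁴/64 = 2.799×10^6 mm⁴.
Effective length L_e = KL = 0.5×5.02 m = 2510 mm.
Euler critical load P_cr = π²EI/L_e² = π²×98500×2.799×10^6/2510² = 432000 N.
P_allow = P_cr/n = 432000/5 = 86390 N.

P_allow = 86.4 kN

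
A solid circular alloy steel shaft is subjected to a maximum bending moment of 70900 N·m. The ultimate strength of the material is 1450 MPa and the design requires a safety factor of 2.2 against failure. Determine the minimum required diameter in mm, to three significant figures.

d = 103 mm

σ_allow = 1450/2.2 = 659.1 MPa.
For a solid circular section σ = 32M/(πd³), so d³ = 32M/(π σ_allow) = 32×7.0900×10^7/(π×659.1) = 1.096×10^6 mm³.
d = 103.1 mm.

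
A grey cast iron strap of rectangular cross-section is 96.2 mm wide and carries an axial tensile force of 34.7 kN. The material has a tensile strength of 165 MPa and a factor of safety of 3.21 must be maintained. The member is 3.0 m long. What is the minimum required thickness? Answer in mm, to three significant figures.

σ_allow = 165/3.21 = 51.40 MPa.
Required area A = F/σ_allow = 34700/51.40 = 675.1 mm².
t = A/w = 675.1/96.2 = 7.017 mm.

t = 7.02 mm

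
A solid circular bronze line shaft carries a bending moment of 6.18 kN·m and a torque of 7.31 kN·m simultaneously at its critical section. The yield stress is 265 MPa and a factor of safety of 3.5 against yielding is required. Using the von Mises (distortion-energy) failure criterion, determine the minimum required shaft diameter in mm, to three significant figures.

d = 106 mm

σ_allow = σ_y/n = 265/3.5 = 75.71 MPa.
For a solid shaft σ_b = 32M/(πd³) and τ = 16T/(πd³), so the von Mises stress is σ' = (16/πd³)·√(4M²+3T²).
√(4M²+3T²) = √(4×(6.180×10^6)² + 3×(7.310×10^6)²) = 1.769×10^7 N·mm.
d³ = 16×1.769×10^7/(π×75.71) = 1.190×10^6 mm³.
d = 106.0 mm.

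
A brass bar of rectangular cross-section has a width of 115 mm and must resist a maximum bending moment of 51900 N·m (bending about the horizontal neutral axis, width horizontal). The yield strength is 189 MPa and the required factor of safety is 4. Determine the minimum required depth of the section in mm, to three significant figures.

σ_allow = 189/4 = 47.25 MPa.
For a rectangular section σ = 6M/(bh²), so h² = 6M/(b σ_allow) = 6×5.1900×10^7/(115×47.25) = 57310 mm².
h = 239.4 mm.

h = 239 mm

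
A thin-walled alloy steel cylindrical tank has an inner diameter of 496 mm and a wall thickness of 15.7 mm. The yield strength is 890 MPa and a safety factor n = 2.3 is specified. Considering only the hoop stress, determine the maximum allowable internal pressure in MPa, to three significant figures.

σ_allow = 890/2.3 = 387.0 MPa.
σ_h = pD/(2t) → p_allow = 2σ_allow t/D = 2×387.0×15.7/496 = 24.50 MPa.

p_allow = 24.5 MPa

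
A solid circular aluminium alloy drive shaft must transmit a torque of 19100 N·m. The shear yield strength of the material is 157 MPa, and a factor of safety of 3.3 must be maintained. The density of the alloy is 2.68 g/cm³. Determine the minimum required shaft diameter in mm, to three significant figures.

Allowable shear stress τ_allow = 157/3.3 = 47.58 MPa.
For a solid shaft τ = 16T/(πd³), so d³ = 16T/(π τ_allow) = 16×1.9100×10^7/(π×47.58) = 2.045×10^6 mm³.
d = (2.045×10^6)^(1/3) = 126.9 mm.

d = 127 mm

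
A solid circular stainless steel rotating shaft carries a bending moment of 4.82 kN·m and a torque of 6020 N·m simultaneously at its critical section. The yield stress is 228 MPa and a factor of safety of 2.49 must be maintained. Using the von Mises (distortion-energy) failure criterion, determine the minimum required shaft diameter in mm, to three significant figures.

σ_allow = σ_y/n = 228/2.49 = 91.57 MPa.
For a solid shaft σ_b = 32M/(πd³) and τ = 16T/(πd³), so the von Mises stress is σ' = (16/πd³)·√(4M²+3T²).
√(4M²+3T²) = √(4×(4.820×10^6)² + 3×(6.020×10^6)²) = 1.420×10^7 N·mm.
d³ = 16×1.420×10^7/(π×91.57) = 789800 mm³.
d = 92.44 mm.

d = 92.4 mm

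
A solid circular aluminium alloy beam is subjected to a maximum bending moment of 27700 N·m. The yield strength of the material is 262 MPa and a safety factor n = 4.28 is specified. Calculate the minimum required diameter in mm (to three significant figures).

σ_allow = 262/4.28 = 61.21 MPa.
For a solid circular section σ = 32M/(πd³), so d³ = 32M/(π σ_allow) = 32×2.7700×10^7/(π×61.21) = 4.609×10^6 mm³.
d = 166.4 mm.

d = 166 mm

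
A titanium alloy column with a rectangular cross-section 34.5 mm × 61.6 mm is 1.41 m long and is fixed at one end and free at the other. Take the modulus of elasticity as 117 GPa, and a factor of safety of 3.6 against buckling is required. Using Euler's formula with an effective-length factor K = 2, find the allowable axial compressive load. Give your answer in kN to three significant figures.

Buckling occurs about the weak axis: I_min = h·b³/12 = 61.6×34.5³/12 = 210800 mm⁴ (b = 34.5 mm is the smaller dimension).
Effective length L_e = KL = 2×1.41 m = 2820 mm.
Euler critical load P_cr = π²EI/L_e² = π²×117000×210800/2820² = 30610 N.
P_allow = P_cr/n = 30610/3.6 = 8502 N.

P_allow = 8.50 kN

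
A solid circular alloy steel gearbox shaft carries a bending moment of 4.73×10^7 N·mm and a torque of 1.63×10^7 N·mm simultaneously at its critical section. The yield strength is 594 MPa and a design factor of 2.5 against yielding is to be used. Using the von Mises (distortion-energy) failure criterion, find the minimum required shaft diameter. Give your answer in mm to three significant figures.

d = 128 mm

σ_allow = σ_y/n = 594/2.5 = 237.6 MPa.
For a solid shaft σ_b = 32M/(πd³) and τ = 16T/(πd³), so the von Mises stress is σ' = (16/πd³)·√(4M²+3T²).
√(4M²+3T²) = √(4×(4.730×10^7)² + 3×(1.630×10^7)²) = 9.872×10^7 N·mm.
d³ = 16×9.872×10^7/(π×237.6) = 2.116×10^6 mm³.
d = 128.4 mm.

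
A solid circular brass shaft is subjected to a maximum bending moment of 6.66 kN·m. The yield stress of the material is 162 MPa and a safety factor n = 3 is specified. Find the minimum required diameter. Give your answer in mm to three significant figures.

σ_allow = 162/3 = 54.00 MPa.
For a solid circular section σ = 32M/(πd³), so d³ = 32M/(π σ_allow) = 32×6660000/(π×54.00) = 1.256×10^6 mm³.
d = 107.9 mm.

d = 108 mm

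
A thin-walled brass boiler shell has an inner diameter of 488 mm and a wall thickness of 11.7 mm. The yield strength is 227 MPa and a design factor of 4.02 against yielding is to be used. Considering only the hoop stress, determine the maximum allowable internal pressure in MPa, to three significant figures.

p_allow = 2.71 MPa

σ_allow = 227/4.02 = 56.47 MPa.
σ_h = pD/(2t) → p_allow = 2σ_allow t/D = 2×56.47×11.7/488 = 2.708 MPa.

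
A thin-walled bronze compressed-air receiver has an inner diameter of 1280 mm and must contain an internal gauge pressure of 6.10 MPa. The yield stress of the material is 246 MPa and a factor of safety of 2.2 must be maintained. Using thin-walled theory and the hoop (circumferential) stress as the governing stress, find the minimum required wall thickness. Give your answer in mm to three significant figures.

t = 34.9 mm

σ_allow = 246/2.2 = 111.8 MPa.
Hoop stress σ_h = pD/(2t), so t = pD/(2σ_allow) = 6.10×1280/(2×111.8) = 34.91 mm.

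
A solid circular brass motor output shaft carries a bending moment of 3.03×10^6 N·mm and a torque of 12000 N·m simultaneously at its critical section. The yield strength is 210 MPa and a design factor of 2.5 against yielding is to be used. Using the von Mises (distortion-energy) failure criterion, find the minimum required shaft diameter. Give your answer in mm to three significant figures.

σ_allow = σ_y/n = 210/2.5 = 84.00 MPa.
For a solid shaft σ_b = 32M/(πd³) and τ = 16T/(πd³), so the von Mises stress is σ' = (16/πd³)·√(4M²+3T²).
√(4M²+3T²) = √(4×(3.030×10^6)² + 3×(1.200×10^7)²) = 2.165×10^7 N·mm.
d³ = 16×2.165×10^7/(π×84.00) = 1.313×10^6 mm³.
d = 109.5 mm.

d = 109 mm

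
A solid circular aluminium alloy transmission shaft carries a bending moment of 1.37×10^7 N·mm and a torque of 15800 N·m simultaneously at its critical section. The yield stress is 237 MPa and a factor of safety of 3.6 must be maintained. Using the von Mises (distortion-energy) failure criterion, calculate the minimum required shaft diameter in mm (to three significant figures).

σ_allow = σ_y/n = 237/3.6 = 65.83 MPa.
For a solid shaft σ_b = 32M/(πd³) and τ = 16T/(πd³), so the von Mises stress is σ' = (16/πd³)·√(4M²+3T²).
√(4M²+3T²) = √(4×(1.370×10^7)² + 3×(1.580×10^7)²) = 3.873×10^7 N·mm.
d³ = 16×3.873×10^7/(π×65.83) = 2.996×10^6 mm³.
d = 144.2 mm.

d = 144 mm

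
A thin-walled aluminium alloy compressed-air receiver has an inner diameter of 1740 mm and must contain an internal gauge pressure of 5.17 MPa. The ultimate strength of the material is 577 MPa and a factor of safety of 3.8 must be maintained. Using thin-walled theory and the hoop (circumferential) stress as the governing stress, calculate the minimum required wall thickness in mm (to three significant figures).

σ_allow = 577/3.8 = 151.8 MPa.
Hoop stress σ_h = pD/(2t), so t = pD/(2σ_allow) = 5.17×1740/(2×151.8) = 29.62 mm.

t = 29.6 mm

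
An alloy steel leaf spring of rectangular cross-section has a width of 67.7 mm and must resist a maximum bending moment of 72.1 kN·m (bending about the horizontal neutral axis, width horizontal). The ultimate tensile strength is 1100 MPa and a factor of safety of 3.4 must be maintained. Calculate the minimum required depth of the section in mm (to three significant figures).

σ_allow = 1100/3.4 = 323.5 MPa.
For a rectangular section σ = 6M/(bh²), so h² = 6M/(b σ_allow) = 6×7.2100×10^7/(67.7×323.5) = 19750 mm².
h = 140.5 mm.

h = 141 mm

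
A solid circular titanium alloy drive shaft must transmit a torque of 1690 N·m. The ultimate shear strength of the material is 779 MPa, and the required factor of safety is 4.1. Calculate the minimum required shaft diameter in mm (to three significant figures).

d = 35.6 mm

Allowable shear stress τ_allow = 779/4.1 = 190.0 MPa.
For a solid shaft τ = 16T/(πd³), so d³ = 16T/(π τ_allow) = 16×1690000/(π×190.0) = 45300 mm³.
d = (45300)^(1/3) = 35.65 mm.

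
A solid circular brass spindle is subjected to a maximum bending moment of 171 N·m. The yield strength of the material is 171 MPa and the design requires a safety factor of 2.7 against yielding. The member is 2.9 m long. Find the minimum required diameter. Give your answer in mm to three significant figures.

σ_allow = 171/2.7 = 63.33 MPa.
For a solid circular section σ = 32M/(πd³), so d³ = 32M/(π σ_allow) = 32×171000/(π×63.33) = 27500 mm³.
d = 30.18 mm.

d = 30.2 mm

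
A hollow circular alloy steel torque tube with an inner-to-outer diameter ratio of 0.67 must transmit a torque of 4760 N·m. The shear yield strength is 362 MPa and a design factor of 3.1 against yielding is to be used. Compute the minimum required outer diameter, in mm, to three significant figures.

τ_allow = 362/3.1 = 116.8 MPa.
For a hollow shaft τ = 16T/[πd_o³(1−k⁴)] with k = 0.67, so 1−k⁴ = 0.7985.
d_o³ = 16T/[π τ_allow (1−k⁴)] = 16×4760000/(π×116.8×0.7985) = 260000 mm³.
d_o = 63.82 mm.

d_o = 63.8 mm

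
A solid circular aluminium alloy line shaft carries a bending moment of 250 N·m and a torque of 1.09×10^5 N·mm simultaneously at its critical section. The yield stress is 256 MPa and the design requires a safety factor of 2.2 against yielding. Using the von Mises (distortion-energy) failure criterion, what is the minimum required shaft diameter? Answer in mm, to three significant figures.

σ_allow = σ_y/n = 256/2.2 = 116.4 MPa.
For a solid shaft σ_b = 32M/(πd³) and τ = 16T/(πd³), so the von Mises stress is σ' = (16/πd³)·√(4M²+3T²).
√(4M²+3T²) = √(4×(250000)² + 3×(109000)²) = 534500 N·mm.
d³ = 16×534500/(π×116.4) = 23390 mm³.
d = 28.60 mm.

d = 28.6 mm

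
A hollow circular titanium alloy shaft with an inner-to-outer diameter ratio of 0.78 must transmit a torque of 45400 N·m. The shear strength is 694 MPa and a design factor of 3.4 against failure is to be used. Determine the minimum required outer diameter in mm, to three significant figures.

d_o = 122 mm

τ_allow = 694/3.4 = 204.1 MPa.
For a hollow shaft τ = 16T/[πd_o³(1−k⁴)] with k = 0.78, so 1−k⁴ = 0.6298.
d_o³ = 16T/[π τ_allow (1−k⁴)] = 16×4.5400×10^7/(π×204.1×0.6298) = 1.798×10^6 mm³.
d_o = 121.6 mm.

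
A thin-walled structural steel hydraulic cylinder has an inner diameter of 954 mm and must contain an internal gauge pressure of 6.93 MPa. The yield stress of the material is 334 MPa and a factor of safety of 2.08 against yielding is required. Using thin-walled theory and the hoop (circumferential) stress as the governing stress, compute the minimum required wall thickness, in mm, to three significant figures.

t = 20.6 mm

σ_allow = 334/2.08 = 160.6 MPa.
Hoop stress σ_h = pD/(2t), so t = pD/(2σ_allow) = 6.93×954/(2×160.6) = 20.59 mm.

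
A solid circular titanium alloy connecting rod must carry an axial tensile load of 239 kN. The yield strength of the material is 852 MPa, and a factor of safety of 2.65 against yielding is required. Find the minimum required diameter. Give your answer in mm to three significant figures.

Allowable stress σ_allow = 852/2.65 = 321.5 MPa.
Required area A = F/σ_allow = 239000/321.5 = 743.4 mm².
A = πd²/4 → d = √(4A/π) = 30.77 mm.

d = 30.8 mm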